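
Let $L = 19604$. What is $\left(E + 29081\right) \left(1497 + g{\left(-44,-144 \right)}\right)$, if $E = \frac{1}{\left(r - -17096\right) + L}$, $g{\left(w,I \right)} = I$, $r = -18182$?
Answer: $\frac{728620210527}{18518} \approx 3.9347 \cdot 10^{7}$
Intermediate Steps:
$E = \frac{1}{18518}$ ($E = \frac{1}{\left(-18182 - -17096\right) + 19604} = \frac{1}{\left(-18182 + 17096\right) + 19604} = \frac{1}{-1086 + 19604} = \frac{1}{18518} \approx 5.4002 \cdot 10^{-5}$)
$\left(E + 29081\right) \left(1497 + g{\left(-44,-144 \right)}\right) = \left(\frac{1}{18518} + 29081\right) \left(1497 - 144\right) = \frac{538521959}{18518} \cdot 1353 = \frac{728620210527}{18518}$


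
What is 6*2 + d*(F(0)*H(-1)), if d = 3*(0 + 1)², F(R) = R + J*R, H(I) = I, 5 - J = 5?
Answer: 12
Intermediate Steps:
J = 0 (J = 5 - 1*5 = 5 - 5 = 0)
F(R) = R (F(R) = R + 0*R = R + 0 = R)
d = 3 (d = 3*1² = 3*1 = 3)
6*2 + d*(F(0)*H(-1)) = 6*2 + 3*(0*(-1)) = 12 + 3*0 = 12 + 0 = 12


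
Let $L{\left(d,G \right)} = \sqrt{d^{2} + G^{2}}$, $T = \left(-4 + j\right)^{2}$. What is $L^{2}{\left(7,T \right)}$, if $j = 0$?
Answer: $305$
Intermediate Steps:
$T = 16$ ($T = \left(-4 + 0\right)^{2} = \left(-4\right)^{2} = 16$)
$L{\left(d,G \right)} = \sqrt{G^{2} + d^{2}}$
$L^{2}{\left(7,T \right)} = \left(\sqrt{16^{2} + 7^{2}}\right)^{2} = \left(\sqrt{256 + 49}\right)^{2} = \left(\sqrt{305}\right)^{2} = 305$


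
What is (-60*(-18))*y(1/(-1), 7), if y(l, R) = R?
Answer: 7560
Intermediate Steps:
(-60*(-18))*y(1/(-1), 7) = -60*(-18)*7 = 1080*7 = 7560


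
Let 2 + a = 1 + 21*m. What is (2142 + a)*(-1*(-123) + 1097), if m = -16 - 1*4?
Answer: 2099620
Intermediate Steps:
m = -20 (m = -16 - 4 = -20)
a = -421 (a = -2 + (1 + 21*(-20)) = -2 + (1 - 420) = -2 - 419 = -421)
(2142 + a)*(-1*(-123) + 1097) = (2142 - 421)*(-1*(-123) + 1097) = 1721*(123 + 1097) = 1721*1220 = 2099620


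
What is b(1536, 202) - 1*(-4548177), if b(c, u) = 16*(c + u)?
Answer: 4575985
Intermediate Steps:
b(c, u) = 16*c + 16*u
b(1536, 202) - 1*(-4548177) = (16*1536 + 16*202) - 1*(-4548177) = (24576 + 3232) + 4548177 = 27808 + 4548177 = 4575985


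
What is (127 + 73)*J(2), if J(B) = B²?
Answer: 800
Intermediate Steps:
(127 + 73)*J(2) = (127 + 73)*2² = 200*4 = 800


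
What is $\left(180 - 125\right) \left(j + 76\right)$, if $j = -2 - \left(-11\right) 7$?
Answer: $8305$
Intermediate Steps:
$j = 75$ ($j = -2 - -77 = -2 + 77 = 75$)
$\left(180 - 125\right) \left(j + 76\right) = \left(180 - 125\right) \left(75 + 76\right) = 55 \cdot 151 = 8305$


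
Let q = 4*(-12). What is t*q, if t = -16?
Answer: 768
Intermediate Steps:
q = -48
t*q = -16*(-48) = 768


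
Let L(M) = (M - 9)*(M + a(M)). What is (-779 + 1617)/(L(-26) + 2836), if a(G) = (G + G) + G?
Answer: 419/3238 ≈ 0.12940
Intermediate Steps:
a(G) = 3*G (a(G) = 2*G + G = 3*G)
L(M) = 4*M*(-9 + M) (L(M) = (M - 9)*(M + 3*M) = (-9 + M)*(4*M) = 4*M*(-9 + M))
(-779 + 1617)/(L(-26) + 2836) = (-779 + 1617)/(4*(-26)*(-9 - 26) + 2836) = 838/(4*(-26)*(-35) + 2836) = 838/(3640 + 2836) = 838/6476 = 838*(1/6476) = 419/3238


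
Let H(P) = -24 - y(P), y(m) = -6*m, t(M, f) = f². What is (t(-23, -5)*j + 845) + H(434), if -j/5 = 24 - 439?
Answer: 55300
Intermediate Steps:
j = 2075 (j = -5*(24 - 439) = -5*(-415) = 2075)
H(P) = -24 + 6*P (H(P) = -24 - (-6)*P = -24 + 6*P)
(t(-23, -5)*j + 845) + H(434) = ((-5)²*2075 + 845) + (-24 + 6*434) = (25*2075 + 845) + (-24 + 2604) = (51875 + 845) + 2580 = 52720 + 2580 = 55300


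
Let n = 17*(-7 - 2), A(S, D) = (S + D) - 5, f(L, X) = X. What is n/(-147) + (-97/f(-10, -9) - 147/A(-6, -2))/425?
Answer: 156623/143325 ≈ 1.0928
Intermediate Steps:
A(S, D) = -5 + D + S (A(S, D) = (D + S) - 5 = -5 + D + S)
n = -153 (n = 17*(-9) = -153)
n/(-147) + (-97/f(-10, -9) - 147/A(-6, -2))/425 = -153/(-147) + (-97/(-9) - 147/(-5 - 2 - 6))/425 = -153*(-1/147) + (-97*(-⅑) - 147/(-13))*(1/425) = 51/49 + (97/9 - 147*(-1/13))*(1/425) = 51/49 + (97/9 + 147/13)*(1/425) = 51/49 + (2584/117)*(1/425) = 51/49 + 152/2925 = 156623/143325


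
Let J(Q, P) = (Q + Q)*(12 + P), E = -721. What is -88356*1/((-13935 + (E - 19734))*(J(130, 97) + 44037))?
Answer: 44178/1244522515 ≈ 3.5498e-5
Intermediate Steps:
J(Q, P) = 2*Q*(12 + P) (J(Q, P) = (2*Q)*(12 + P) = 2*Q*(12 + P))
-88356*1/((-13935 + (E - 19734))*(J(130, 97) + 44037)) = -88356*1/((-13935 + (-721 - 19734))*(2*130*(12 + 97) + 44037)) = -88356*1/((-13935 - 20455)*(2*130*109 + 44037)) = -88356*(-1/(34390*(28340 + 44037))) = -88356/(72377*(-34390)) = -88356/(-2489045030) = -88356*(-1/2489045030) = 44178/1244522515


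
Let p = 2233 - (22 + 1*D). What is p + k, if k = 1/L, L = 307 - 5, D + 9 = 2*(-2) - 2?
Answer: 672253/302 ≈ 2226.0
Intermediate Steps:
D = -15 (D = -9 + (2*(-2) - 2) = -9 + (-4 - 2) = -9 - 6 = -15)
L = 302
k = 1/302 ≈ 0.0033113
p = 2226 (p = 2233 - (22 + 1*(-15)) = 2233 - (22 - 15) = 2233 - 1*7 = 2233 - 7 = 2226)
p + k = 2226 + 1/302 = 672253/302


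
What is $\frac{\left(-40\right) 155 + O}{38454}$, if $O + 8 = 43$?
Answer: $- \frac{2055}{12818} \approx -0.16032$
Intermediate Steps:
$O = 35$ ($O = -8 + 43 = 35$)
$\frac{\left(-40\right) 155 + O}{38454} = \frac{\left(-40\right) 155 + 35}{38454} = \left(-6200 + 35\right) \frac{1}{38454} = \left(-6165\right) \frac{1}{38454} = - \frac{2055}{12818}$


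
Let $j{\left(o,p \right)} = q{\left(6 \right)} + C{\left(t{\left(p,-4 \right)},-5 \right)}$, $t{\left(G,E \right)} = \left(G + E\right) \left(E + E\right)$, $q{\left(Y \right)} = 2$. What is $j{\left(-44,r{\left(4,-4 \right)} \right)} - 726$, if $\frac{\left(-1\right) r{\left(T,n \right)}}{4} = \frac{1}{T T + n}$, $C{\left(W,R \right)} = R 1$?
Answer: $-729$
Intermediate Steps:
$t{\left(G,E \right)} = 2 E \left(E + G\right)$ ($t{\left(G,E \right)} = \left(E + G\right) 2 E = 2 E \left(E + G\right)$)
$C{\left(W,R \right)} = R$
$r{\left(T,n \right)} = - \frac{4}{n + T^{2}}$ ($r{\left(T,n \right)} = - \frac{4}{T T + n} = - \frac{4}{T^{2} + n} = - \frac{4}{n + T^{2}}$)
$j{\left(o,p \right)} = -3$ ($j{\left(o,p \right)} = 2 - 5 = -3$)
$j{\left(-44,r{\left(4,-4 \right)} \right)} - 726 = -3 - 726 = -729$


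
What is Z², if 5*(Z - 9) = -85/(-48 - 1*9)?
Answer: 280900/3249 ≈ 86.457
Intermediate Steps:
Z = 530/57 (Z = 9 + (-85/(-48 - 1*9))/5 = 9 + (-85/(-48 - 9))/5 = 9 + (-85/(-57))/5 = 9 + (-85*(-1/57))/5 = 9 + (⅕)*(85/57) = 9 + 17/57 = 530/57 ≈ 9.2982)
Z² = (530/57)² = 280900/3249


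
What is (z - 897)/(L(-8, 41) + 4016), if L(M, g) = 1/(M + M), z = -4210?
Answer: -81712/64255 ≈ -1.2717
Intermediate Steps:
L(M, g) = 1/(2*M)
(z - 897)/(L(-8, 41) + 4016) = (-4210 - 897)/((½)/(-8) + 4016) = -5107/((½)*(-⅛) + 4016) = -5107/(-1/16 + 4016) = -5107/64255/16 = -5107*16/64255 = -81712/64255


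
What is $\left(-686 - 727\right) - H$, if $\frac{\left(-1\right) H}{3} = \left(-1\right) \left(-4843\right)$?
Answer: $13116$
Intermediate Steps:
$H = -14529$ ($H = - 3 \left(\left(-1\right) \left(-4843\right)\right) = \left(-3\right) 4843 = -14529$)
$\left(-686 - 727\right) - H = \left(-686 - 727\right) - -14529 = \left(-686 - 727\right) + 14529 = -1413 + 14529 = 13116$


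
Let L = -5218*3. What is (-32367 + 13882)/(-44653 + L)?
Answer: 18485/60307 ≈ 0.30651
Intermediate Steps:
L = -15654
(-32367 + 13882)/(-44653 + L) = (-32367 + 13882)/(-44653 - 15654) = -18485/(-60307) = -18485*(-1/60307) = 18485/60307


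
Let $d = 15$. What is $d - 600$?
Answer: $-585$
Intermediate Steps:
$d - 600 = 15 - 600 = -585$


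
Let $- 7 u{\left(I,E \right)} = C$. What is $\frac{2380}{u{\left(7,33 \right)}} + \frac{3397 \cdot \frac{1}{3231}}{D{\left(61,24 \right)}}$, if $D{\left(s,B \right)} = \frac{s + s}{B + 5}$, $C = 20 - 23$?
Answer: $\frac{2189122553}{394182} \approx 5553.6$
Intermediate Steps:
$C = -3$ ($C = 20 - 23 = -3$)
$u{\left(I,E \right)} = \frac{3}{7}$ ($u{\left(I,E \right)} = \left(- \frac{1}{7}\right) \left(-3\right) = \frac{3}{7}$)
$D{\left(s,B \right)} = \frac{2 s}{5 + B}$
$\frac{2380}{u{\left(7,33 \right)}} + \frac{3397 \cdot \frac{1}{3231}}{D{\left(61,24 \right)}} = \frac{2380}{\frac{3}{7}} + \frac{3397 \cdot \frac{1}{3231}}{2 \cdot 61 \frac{1}{5 + 24}} = 2380 \cdot \frac{7}{3} + \frac{3397 \cdot \frac{1}{3231}}{2 \cdot 61 \cdot \frac{1}{29}} = \frac{16660}{3} + \frac{3397}{3231 \cdot 2 \cdot 61 \cdot \frac{1}{29}} = \frac{16660}{3} + \frac{3397}{3231 \cdot \frac{122}{29}} = \frac{16660}{3} + \frac{3397}{3231} \cdot \frac{29}{122} = \frac{16660}{3} + \frac{98513}{394182} = \frac{2189122553}{394182}$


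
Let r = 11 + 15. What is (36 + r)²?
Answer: 3844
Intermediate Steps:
r = 26
(36 + r)² = (36 + 26)² = 62² = 3844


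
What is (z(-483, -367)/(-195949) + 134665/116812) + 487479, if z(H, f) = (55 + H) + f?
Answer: 11158028168901277/22889194588 ≈ 4.8748e+5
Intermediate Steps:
z(H, f) = 55 + H + f
(z(-483, -367)/(-195949) + 134665/116812) + 487479 = ((55 - 483 - 367)/(-195949) + 134665/116812) + 487479 = (-795*(-1/195949) + 134665*(1/116812)) + 487479 = (795/195949 + 134665/116812) + 487479 = 26480337625/22889194588 + 487479 = 11158028168901277/22889194588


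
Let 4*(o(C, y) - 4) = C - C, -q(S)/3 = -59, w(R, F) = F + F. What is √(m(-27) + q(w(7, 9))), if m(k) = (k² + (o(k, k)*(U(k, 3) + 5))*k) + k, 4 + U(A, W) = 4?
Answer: √339 ≈ 18.412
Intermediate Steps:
w(R, F) = 2*F
U(A, W) = 0 (U(A, W) = -4 + 4 = 0)
q(S) = 177 (q(S) = -3*(-59) = 177)
o(C, y) = 4 (o(C, y) = 4 + (C - C)/4 = 4 + (¼)*0 = 4 + 0 = 4)
m(k) = k² + 21*k (m(k) = (k² + (4*(0 + 5))*k) + k = (k² + (4*5)*k) + k = (k² + 20*k) + k = k² + 21*k)
√(m(-27) + q(w(7, 9))) = √(-27*(21 - 27) + 177) = √(-27*(-6) + 177) = √(162 + 177) = √339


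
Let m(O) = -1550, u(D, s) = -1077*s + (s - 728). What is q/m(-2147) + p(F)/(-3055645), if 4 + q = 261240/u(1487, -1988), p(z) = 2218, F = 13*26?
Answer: 513901475/289365914726 ≈ 0.0017760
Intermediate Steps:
F = 338
u(D, s) = -728 - 1076*s (u(D, s) = -1077*s + (-728 + s) = -728 - 1076*s)
q = -29615/7637 (q = -4 + 261240/(-728 - 1076*(-1988)) = -4 + 261240/(-728 + 2139088) = -4 + 261240/2138360 = -4 + 261240*(1/2138360) = -4 + 933/7637 = -29615/7637 ≈ -3.8778)
q/m(-2147) + p(F)/(-3055645) = -29615/7637/(-1550) + 2218/(-3055645) = -29615/7637*(-1/1550) + 2218*(-1/3055645) = 5923/2367470 - 2218/3055645 = 513901475/289365914726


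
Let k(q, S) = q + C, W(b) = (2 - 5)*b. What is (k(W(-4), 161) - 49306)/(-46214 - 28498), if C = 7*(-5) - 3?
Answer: 4111/6226 ≈ 0.66030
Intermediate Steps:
C = -38 (C = -35 - 3 = -38)
W(b) = -3*b
k(q, S) = -38 + q (k(q, S) = q - 38 = -38 + q)
(k(W(-4), 161) - 49306)/(-46214 - 28498) = ((-38 - 3*(-4)) - 49306)/(-46214 - 28498) = ((-38 + 12) - 49306)/(-74712) = (-26 - 49306)*(-1/74712) = -49332*(-1/74712) = 4111/6226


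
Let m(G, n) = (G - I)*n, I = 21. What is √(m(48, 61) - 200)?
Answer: √1447 ≈ 38.039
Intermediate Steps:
m(G, n) = n*(-21 + G) (m(G, n) = (G - 1*21)*n = (G - 21)*n = (-21 + G)*n = n*(-21 + G))
√(m(48, 61) - 200) = √(61*(-21 + 48) - 200) = √(61*27 - 200) = √(1647 - 200) = √1447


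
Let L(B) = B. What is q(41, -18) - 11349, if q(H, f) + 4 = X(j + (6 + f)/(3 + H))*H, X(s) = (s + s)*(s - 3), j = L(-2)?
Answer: -1254813/121 ≈ -10370.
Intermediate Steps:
j = -2
X(s) = 2*s*(-3 + s) (X(s) = (2*s)*(-3 + s) = 2*s*(-3 + s))
q(H, f) = -4 + 2*H*(-5 + (6 + f)/(3 + H))*(-2 + (6 + f)/(3 + H)) (q(H, f) = -4 + (2*(-2 + (6 + f)/(3 + H))*(-3 + (-2 + (6 + f)/(3 + H))))*H = -4 + (2*(-2 + (6 + f)/(3 + H))*(-5 + (6 + f)/(3 + H)))*H = -4 + (2*(-5 + (6 + f)/(3 + H))*(-2 + (6 + f)/(3 + H)))*H = -4 + 2*H*(-5 + (6 + f)/(3 + H))*(-2 + (6 + f)/(3 + H)))
q(41, -18) - 11349 = 2*(-2*(3 + 41)² - 1*41*(-18 - 2*41)*(9 - 1*(-18) + 5*41))/(3 + 41)² - 11349 = 2*(-2*44² - 1*41*(-18 - 82)*(9 + 18 + 205))/44² - 11349 = 2*(1/1936)*(-2*1936 - 1*41*(-100)*232) - 11349 = 2*(1/1936)*(-3872 + 951200) - 11349 = 2*(1/1936)*947328 - 11349 = 118416/121 - 11349 = -1254813/121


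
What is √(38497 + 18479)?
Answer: 4*√3561 ≈ 238.70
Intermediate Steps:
√(38497 + 18479) = √56976 = 4*√3561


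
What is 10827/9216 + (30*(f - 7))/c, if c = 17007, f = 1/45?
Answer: 60735191/52245504 ≈ 1.1625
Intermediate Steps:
f = 1/45 ≈ 0.022222
10827/9216 + (30*(f - 7))/c = 10827/9216 + (30*(1/45 - 7))/17007 = 10827*(1/9216) + (30*(-314/45))*(1/17007) = 1203/1024 - 628/3*1/17007 = 1203/1024 - 628/51021 = 60735191/52245504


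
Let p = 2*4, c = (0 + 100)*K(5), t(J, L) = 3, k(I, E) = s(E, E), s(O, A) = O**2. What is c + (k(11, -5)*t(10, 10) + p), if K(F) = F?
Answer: 583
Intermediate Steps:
k(I, E) = E**2
c = 500 (c = (0 + 100)*5 = 100*5 = 500)
p = 8
c + (k(11, -5)*t(10, 10) + p) = 500 + ((-5)**2*3 + 8) = 500 + (25*3 + 8) = 500 + (75 + 8) = 500 + 83 = 583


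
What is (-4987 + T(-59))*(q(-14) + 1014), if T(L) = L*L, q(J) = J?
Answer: -1506000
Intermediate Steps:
T(L) = L**2
(-4987 + T(-59))*(q(-14) + 1014) = (-4987 + (-59)**2)*(-14 + 1014) = (-4987 + 3481)*1000 = -1506*1000 = -1506000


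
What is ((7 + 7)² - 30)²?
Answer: 27556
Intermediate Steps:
((7 + 7)² - 30)² = (14² - 30)² = (196 - 30)² = 166² = 27556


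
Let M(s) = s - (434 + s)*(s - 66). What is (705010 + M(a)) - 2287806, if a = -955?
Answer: -2115692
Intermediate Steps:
M(s) = s - (-66 + s)*(434 + s) (M(s) = s - (434 + s)*(-66 + s) = s - (-66 + s)*(434 + s))
(705010 + M(a)) - 2287806 = (705010 + (28644 - 1*(-955)**2 - 367*(-955))) - 2287806 = (705010 + (28644 - 1*912025 + 350485)) - 2287806 = (705010 + (28644 - 912025 + 350485)) - 2287806 = (705010 - 532896) - 2287806 = 172114 - 2287806 = -2115692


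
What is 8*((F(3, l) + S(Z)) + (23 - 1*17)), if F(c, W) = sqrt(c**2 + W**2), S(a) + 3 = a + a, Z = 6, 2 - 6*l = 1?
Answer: 120 + 20*sqrt(13)/3 ≈ 144.04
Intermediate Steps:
l = 1/6 (l = 1/3 - 1/6*1 = 1/3 - 1/6 = 1/6 ≈ 0.16667)
S(a) = -3 + 2*a (S(a) = -3 + (a + a) = -3 + 2*a)
F(c, W) = sqrt(W**2 + c**2)
8*((F(3, l) + S(Z)) + (23 - 1*17)) = 8*((sqrt((1/6)**2 + 3**2) + (-3 + 2*6)) + (23 - 1*17)) = 8*((sqrt(1/36 + 9) + (-3 + 12)) + (23 - 17)) = 8*((sqrt(325/36) + 9) + 6) = 8*((5*sqrt(13)/6 + 9) + 6) = 8*((9 + 5*sqrt(13)/6) + 6) = 8*(15 + 5*sqrt(13)/6) = 120 + 20*sqrt(13)/3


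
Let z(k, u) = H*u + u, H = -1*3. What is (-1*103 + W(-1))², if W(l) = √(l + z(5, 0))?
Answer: (103 - I)² ≈ 10608.0 - 206.0*I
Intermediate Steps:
H = -3
z(k, u) = -2*u (z(k, u) = -3*u + u = -2*u)
W(l) = √l (W(l) = √(l - 2*0) = √(l + 0) = √l)
(-1*103 + W(-1))² = (-1*103 + √(-1))² = (-103 + I)²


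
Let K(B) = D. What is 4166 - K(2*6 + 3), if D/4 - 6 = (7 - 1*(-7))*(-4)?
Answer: 4366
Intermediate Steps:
D = -200 (D = 24 + 4*((7 - 1*(-7))*(-4)) = 24 + 4*((7 + 7)*(-4)) = 24 + 4*(14*(-4)) = 24 + 4*(-56) = 24 - 224 = -200)
K(B) = -200
4166 - K(2*6 + 3) = 4166 - 1*(-200) = 4166 + 200 = 4366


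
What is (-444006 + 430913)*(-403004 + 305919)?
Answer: 1271133905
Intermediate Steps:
(-444006 + 430913)*(-403004 + 305919) = -13093*(-97085) = 1271133905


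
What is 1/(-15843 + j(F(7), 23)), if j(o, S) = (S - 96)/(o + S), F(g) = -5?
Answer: -18/285247 ≈ -6.3103e-5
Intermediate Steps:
j(o, S) = (-96 + S)/(S + o)
1/(-15843 + j(F(7), 23)) = 1/(-15843 + (-96 + 23)/(23 - 5)) = 1/(-15843 - 73/18) = 1/(-285247/18) = -18/285247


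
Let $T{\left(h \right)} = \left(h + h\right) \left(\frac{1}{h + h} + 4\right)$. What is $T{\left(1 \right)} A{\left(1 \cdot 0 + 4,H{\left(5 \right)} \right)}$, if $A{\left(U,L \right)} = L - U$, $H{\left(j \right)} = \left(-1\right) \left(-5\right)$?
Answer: $9$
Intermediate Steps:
$H{\left(j \right)} = 5$
$T{\left(h \right)} = 2 h \left(4 + \frac{1}{2 h}\right)$ ($T{\left(h \right)} = 2 h \left(\frac{1}{2 h} + 4\right) = 2 h \left(4 + \frac{1}{2 h}\right)$)
$T{\left(1 \right)} A{\left(1 \cdot 0 + 4,H{\left(5 \right)} \right)} = \left(1 + 8 \cdot 1\right) \left(5 - \left(1 \cdot 0 + 4\right)\right) = \left(1 + 8\right) \left(5 - \left(0 + 4\right)\right) = 9 \left(5 - 4\right) = 9 \cdot 1 = 9$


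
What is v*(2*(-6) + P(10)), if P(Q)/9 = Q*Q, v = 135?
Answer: 119880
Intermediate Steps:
P(Q) = 9*Q² (P(Q) = 9*(Q*Q) = 9*Q²)
v*(2*(-6) + P(10)) = 135*(2*(-6) + 9*10²) = 135*(-12 + 9*100) = 135*(-12 + 900) = 135*888 = 119880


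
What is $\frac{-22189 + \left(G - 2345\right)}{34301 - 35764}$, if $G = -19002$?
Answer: $\frac{43536}{1463} \approx 29.758$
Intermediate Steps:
$\frac{-22189 + \left(G - 2345\right)}{34301 - 35764} = \frac{-22189 - 21347}{34301 - 35764} = \frac{-22189 - 21347}{-1463} = \left(-22189 - 21347\right) \left(- \frac{1}{1463}\right) = \left(-43536\right) \left(- \frac{1}{1463}\right) = \frac{43536}{1463}$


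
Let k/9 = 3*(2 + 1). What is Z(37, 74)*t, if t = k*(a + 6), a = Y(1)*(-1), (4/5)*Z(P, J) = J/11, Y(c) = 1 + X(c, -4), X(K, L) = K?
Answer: 29970/11 ≈ 2724.5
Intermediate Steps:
Y(c) = 1 + c
k = 81 (k = 9*(3*(2 + 1)) = 9*(3*3) = 9*9 = 81)
Z(P, J) = 5*J/44 (Z(P, J) = 5*(J/11)/4 = 5*J/44)
a = -2 (a = (1 + 1)*(-1) = 2*(-1) = -2)
t = 324 (t = 81*(-2 + 6) = 81*4 = 324)
Z(37, 74)*t = ((5/44)*74)*324 = (185/22)*324 = 29970/11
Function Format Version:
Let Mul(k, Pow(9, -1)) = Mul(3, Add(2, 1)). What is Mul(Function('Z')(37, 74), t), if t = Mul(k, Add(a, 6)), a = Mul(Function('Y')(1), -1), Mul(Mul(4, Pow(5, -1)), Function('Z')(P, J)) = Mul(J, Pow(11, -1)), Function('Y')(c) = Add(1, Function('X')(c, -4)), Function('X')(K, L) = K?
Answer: Rational(29970, 11) ≈ 2724.5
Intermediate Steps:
Function('Y')(c) = Add(1, c)
k = 81 (k = Mul(9, Mul(3, Add(2, 1))) = Mul(9, Mul(3, 3)) = Mul(9, 9) = 81)
Function('Z')(P, J) = Mul(Rational(5, 44), J) (Function('Z')(P, J) = Mul(Rational(5, 4), Mul(J, Pow(11, -1))) = Mul(Rational(5, 4), Mul(J, Rational(1, 11))) = Mul(Rational(5, 4), Mul(Rational(1, 11), J)) = Mul(Rational(5, 44), J))
a = -2 (a = Mul(Add(1, 1), -1) = Mul(2, -1) = -2)
t = 324 (t = Mul(81, Add(-2, 6)) = Mul(81, 4) = 324)
Mul(Function('Z')(37, 74), t) = Mul(Mul(Rational(5, 44), 74), 324) = Mul(Rational(185, 22), 324) = Rational(29970, 11)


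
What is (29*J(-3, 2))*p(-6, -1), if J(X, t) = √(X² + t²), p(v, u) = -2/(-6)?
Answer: 29*√13/3 ≈ 34.854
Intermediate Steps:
p(v, u) = ⅓ (p(v, u) = -2*(-⅙) = ⅓)
(29*J(-3, 2))*p(-6, -1) = (29*√((-3)² + 2²))*(⅓) = (29*√(9 + 4))*(⅓) = (29*√13)*(⅓) = 29*√13/3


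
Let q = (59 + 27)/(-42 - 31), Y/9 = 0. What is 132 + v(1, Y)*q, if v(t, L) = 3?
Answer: 9378/73 ≈ 128.47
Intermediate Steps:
Y = 0 (Y = 9*0 = 0)
q = -86/73 (q = 86/(-73) = 86*(-1/73) = -86/73 ≈ -1.1781)
132 + v(1, Y)*q = 132 + 3*(-86/73) = 132 - 258/73 = 9378/73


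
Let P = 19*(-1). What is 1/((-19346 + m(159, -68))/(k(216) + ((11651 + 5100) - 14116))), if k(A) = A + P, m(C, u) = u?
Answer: -1416/9707 ≈ -0.14587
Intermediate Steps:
P = -19
k(A) = -19 + A (k(A) = A - 19 = -19 + A)
1/((-19346 + m(159, -68))/(k(216) + ((11651 + 5100) - 14116))) = 1/((-19346 - 68)/((-19 + 216) + ((11651 + 5100) - 14116))) = 1/(-19414/(197 + (16751 - 14116))) = 1/(-19414/(197 + 2635)) = 1/(-19414/2832) = 1/(-19414*1/2832) = 1/(-9707/1416) = -1416/9707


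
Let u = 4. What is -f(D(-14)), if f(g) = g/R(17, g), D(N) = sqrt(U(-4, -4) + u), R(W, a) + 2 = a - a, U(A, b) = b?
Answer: 0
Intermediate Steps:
R(W, a) = -2 (R(W, a) = -2 + (a - a) = -2 + 0 = -2)
D(N) = 0 (D(N) = sqrt(-4 + 4) = sqrt(0) = 0)
f(g) = -g/2 (f(g) = g/(-2) = g*(-1/2) = -g/2)
-f(D(-14)) = -(-1)*0/2 = -1*0 = 0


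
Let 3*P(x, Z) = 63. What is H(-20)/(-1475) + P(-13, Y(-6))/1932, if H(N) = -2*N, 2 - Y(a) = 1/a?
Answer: -441/27140 ≈ -0.016249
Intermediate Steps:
Y(a) = 2 - 1/a
P(x, Z) = 21 (P(x, Z) = (⅓)*63 = 21)
H(-20)/(-1475) + P(-13, Y(-6))/1932 = -2*(-20)/(-1475) + 21/1932 = 40*(-1/1475) + 21*(1/1932) = -8/295 + 1/92 = -441/27140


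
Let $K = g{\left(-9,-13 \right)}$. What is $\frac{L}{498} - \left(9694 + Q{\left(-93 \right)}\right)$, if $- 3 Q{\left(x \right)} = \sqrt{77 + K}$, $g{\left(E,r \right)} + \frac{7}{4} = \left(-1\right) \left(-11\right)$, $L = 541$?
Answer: $- \frac{4827071}{498} + \frac{\sqrt{345}}{6} \approx -9689.8$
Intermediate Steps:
$g{\left(E,r \right)} = \frac{37}{4}$ ($g{\left(E,r \right)} = - \frac{7}{4} - -11 = - \frac{7}{4} + 11 = \frac{37}{4}$)
$K = \frac{37}{4} \approx 9.25$
$Q{\left(x \right)} = - \frac{\sqrt{345}}{6}$ ($Q{\left(x \right)} = - \frac{\sqrt{77 + \frac{37}{4}}}{3} = - \frac{\sqrt{\frac{345}{4}}}{3} = - \frac{\frac{1}{2} \sqrt{345}}{3} = - \frac{\sqrt{345}}{6}$)
$\frac{L}{498} - \left(9694 + Q{\left(-93 \right)}\right) = \frac{541}{498} - \left(9694 - \frac{\sqrt{345}}{6}\right) = - \frac{4827071}{498} + \frac{\sqrt{345}}{6}$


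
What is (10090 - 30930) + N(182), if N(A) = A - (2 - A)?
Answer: -20478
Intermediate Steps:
N(A) = -2 + 2*A (N(A) = A + (-2 + A) = -2 + 2*A)
(10090 - 30930) + N(182) = (10090 - 30930) + (-2 + 2*182) = -20840 + (-2 + 364) = -20840 + 362 = -20478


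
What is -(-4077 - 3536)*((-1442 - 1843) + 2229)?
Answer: -8039328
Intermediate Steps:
-(-4077 - 3536)*((-1442 - 1843) + 2229) = -(-7613)*(-3285 + 2229) = -(-7613)*(-1056) = -1*8039328 = -8039328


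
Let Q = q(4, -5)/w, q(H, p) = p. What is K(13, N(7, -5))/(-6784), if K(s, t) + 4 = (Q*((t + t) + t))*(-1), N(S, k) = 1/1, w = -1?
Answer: 19/6784 ≈ 0.0028007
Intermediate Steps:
Q = 5 (Q = -5/(-1) = -5*(-1) = 5)
N(S, k) = 1
K(s, t) = -4 - 15*t (K(s, t) = -4 + (5*((t + t) + t))*(-1) = -4 + (5*(2*t + t))*(-1) = -4 + (5*(3*t))*(-1) = -4 + (15*t)*(-1) = -4 - 15*t)
K(13, N(7, -5))/(-6784) = (-4 - 15*1)/(-6784) = (-4 - 15)*(-1/6784) = -19*(-1/6784) = 19/6784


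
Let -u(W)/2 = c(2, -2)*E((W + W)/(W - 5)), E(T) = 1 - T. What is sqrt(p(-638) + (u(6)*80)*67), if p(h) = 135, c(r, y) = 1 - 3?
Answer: I*sqrt(235705) ≈ 485.49*I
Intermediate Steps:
c(r, y) = -2
u(W) = 4 - 8*W/(-5 + W) (u(W) = -(-4)*(1 - (W + W)/(W - 5)) = -(-4)*(1 - 2*W/(-5 + W)) = -2*(-2 + 4*W/(-5 + W)) = 4 - 8*W/(-5 + W))
sqrt(p(-638) + (u(6)*80)*67) = sqrt(135 + ((4*(-5 - 1*6)/(-5 + 6))*80)*67) = sqrt(135 + ((4*(-5 - 6)/1)*80)*67) = sqrt(135 + ((4*1*(-11))*80)*67) = sqrt(135 - 44*80*67) = sqrt(135 - 3520*67) = sqrt(135 - 235840) = sqrt(-235705) = I*sqrt(235705)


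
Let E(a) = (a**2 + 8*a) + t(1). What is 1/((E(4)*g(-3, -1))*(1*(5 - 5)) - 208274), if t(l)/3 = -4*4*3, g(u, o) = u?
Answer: -1/208274 ≈ -4.8014e-6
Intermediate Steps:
t(l) = -144 (t(l) = 3*(-4*4*3) = 3*(-16*3) = 3*(-48) = -144)
E(a) = -144 + a**2 + 8*a (E(a) = (a**2 + 8*a) - 144 = -144 + a**2 + 8*a)
1/((E(4)*g(-3, -1))*(1*(5 - 5)) - 208274) = 1/(((-144 + 4**2 + 8*4)*(-3))*(1*(5 - 5)) - 208274) = 1/(((-144 + 16 + 32)*(-3))*(1*0) - 208274) = 1/(-96*(-3)*0 - 208274) = 1/(288*0 - 208274) = 1/(0 - 208274) = 1/(-208274) = -1/208274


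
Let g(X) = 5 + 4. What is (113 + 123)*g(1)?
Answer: 2124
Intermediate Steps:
g(X) = 9
(113 + 123)*g(1) = (113 + 123)*9 = 236*9 = 2124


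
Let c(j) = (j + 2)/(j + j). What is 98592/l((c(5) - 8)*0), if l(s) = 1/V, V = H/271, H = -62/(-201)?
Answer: 2037568/18157 ≈ 112.22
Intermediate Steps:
H = 62/201 (H = -62*(-1/201) = 62/201 ≈ 0.30846)
c(j) = (2 + j)/(2*j) (c(j) = (2 + j)/((2*j)) = (2 + j)*(1/(2*j)) = (2 + j)/(2*j))
V = 62/54471 (V = (62/201)/271 = (62/201)*(1/271) = 62/54471 ≈ 0.0011382)
l(s) = 54471/62 (l(s) = 1/(62/54471) = 54471/62)
98592/l((c(5) - 8)*0) = 98592/(54471/62) = 98592*(62/54471) = 2037568/18157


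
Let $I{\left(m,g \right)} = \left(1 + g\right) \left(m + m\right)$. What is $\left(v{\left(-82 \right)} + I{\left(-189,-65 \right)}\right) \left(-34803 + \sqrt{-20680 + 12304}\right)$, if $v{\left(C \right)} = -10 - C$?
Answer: $-844459992 + 48528 i \sqrt{2094} \approx -8.4446 \cdot 10^{8} + 2.2207 \cdot 10^{6} i$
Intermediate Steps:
$I{\left(m,g \right)} = 2 m \left(1 + g\right)$ ($I{\left(m,g \right)} = \left(1 + g\right) 2 m = 2 m \left(1 + g\right)$)
$\left(v{\left(-82 \right)} + I{\left(-189,-65 \right)}\right) \left(-34803 + \sqrt{-20680 + 12304}\right) = \left(\left(-10 - -82\right) + 2 \left(-189\right) \left(1 - 65\right)\right) \left(-34803 + \sqrt{-20680 + 12304}\right) = \left(\left(-10 + 82\right) + 2 \left(-189\right) \left(-64\right)\right) \left(-34803 + \sqrt{-8376}\right) = \left(72 + 24192\right) \left(-34803 + 2 i \sqrt{2094}\right) = 24264 \left(-34803 + 2 i \sqrt{2094}\right) = -844459992 + 48528 i \sqrt{2094}$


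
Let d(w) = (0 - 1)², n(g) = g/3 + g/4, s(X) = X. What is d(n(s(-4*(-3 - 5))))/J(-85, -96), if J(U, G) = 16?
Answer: 1/16 ≈ 0.062500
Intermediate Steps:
n(g) = 7*g/12 (n(g) = g*(⅓) + g*(¼) = g/3 + g/4 = 7*g/12)
d(w) = 1 (d(w) = (-1)² = 1)
d(n(s(-4*(-3 - 5))))/J(-85, -96) = 1/16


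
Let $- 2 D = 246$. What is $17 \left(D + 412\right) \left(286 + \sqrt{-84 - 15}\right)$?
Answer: $1405118 + 14739 i \sqrt{11} \approx 1.4051 \cdot 10^{6} + 48884.0 i$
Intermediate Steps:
$D = -123$ ($D = \left(- \frac{1}{2}\right) 246 = -123$)
$17 \left(D + 412\right) \left(286 + \sqrt{-84 - 15}\right) = 17 \left(-123 + 412\right) \left(286 + \sqrt{-84 - 15}\right) = 17 \cdot 289 \left(286 + \sqrt{-99}\right) = 17 \cdot 289 \left(286 + 3 i \sqrt{11}\right) = 17 \left(82654 + 867 i \sqrt{11}\right) = 1405118 + 14739 i \sqrt{11}$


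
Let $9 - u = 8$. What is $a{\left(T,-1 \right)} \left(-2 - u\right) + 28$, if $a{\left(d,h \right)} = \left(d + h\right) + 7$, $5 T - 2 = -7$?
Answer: $13$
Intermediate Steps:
$T = -1$ ($T = \frac{2}{5} + \frac{1}{5} \left(-7\right) = \frac{2}{5} - \frac{7}{5} = -1$)
$a{\left(d,h \right)} = 7 + d + h$
$u = 1$ ($u = 9 - 8 = 1$)
$a{\left(T,-1 \right)} \left(-2 - u\right) + 28 = \left(7 - 1 - 1\right) \left(-2 - 1\right) + 28 = 5 \left(-2 - 1\right) + 28 = 5 \left(-3\right) + 28 = -15 + 28 = 13$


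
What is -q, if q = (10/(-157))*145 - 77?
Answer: 13539/157 ≈ 86.236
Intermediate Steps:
q = -13539/157 (q = (10*(-1/157))*145 - 77 = -10/157*145 - 77 = -1450/157 - 77 = -13539/157 ≈ -86.236)
-q = -1*(-13539/157) = 13539/157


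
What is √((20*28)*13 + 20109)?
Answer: √27389 ≈ 165.50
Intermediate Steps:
√((20*28)*13 + 20109) = √(560*13 + 20109) = √(7280 + 20109) = √27389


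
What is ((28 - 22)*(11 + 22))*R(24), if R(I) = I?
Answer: 4752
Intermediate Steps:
((28 - 22)*(11 + 22))*R(24) = ((28 - 22)*(11 + 22))*24 = (6*33)*24 = 198*24 = 4752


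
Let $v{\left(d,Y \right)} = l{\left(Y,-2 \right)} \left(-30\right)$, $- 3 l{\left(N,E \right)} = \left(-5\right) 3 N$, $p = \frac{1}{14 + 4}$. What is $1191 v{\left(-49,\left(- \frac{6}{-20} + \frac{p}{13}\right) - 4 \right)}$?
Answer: $\frac{8583140}{13} \approx 6.6024 \cdot 10^{5}$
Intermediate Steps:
$p = \frac{1}{18} \approx 0.055556$
$l{\left(N,E \right)} = 5 N$ ($l{\left(N,E \right)} = - \frac{\left(-5\right) 3 N}{3} = - \frac{\left(-15\right) N}{3} = 5 N$)
$v{\left(d,Y \right)} = - 150 Y$ ($v{\left(d,Y \right)} = 5 Y \left(-30\right) = - 150 Y$)
$1191 v{\left(-49,\left(- \frac{6}{-20} + \frac{p}{13}\right) - 4 \right)} = 1191 \left(- 150 \left(\left(- \frac{6}{-20} + \frac{1}{18 \cdot 13}\right) - 4\right)\right) = 1191 \left(- 150 \left(\left(\left(-6\right) \left(- \frac{1}{20}\right) + \frac{1}{18} \cdot \frac{1}{13}\right) - 4\right)\right) = 1191 \left(- 150 \left(\left(\frac{3}{10} + \frac{1}{234}\right) - 4\right)\right) = 1191 \left(- 150 \left(\frac{178}{585} - 4\right)\right) = 1191 \left(\left(-150\right) \left(- \frac{2162}{585}\right)\right) = 1191 \cdot \frac{21620}{39} = \frac{8583140}{13}$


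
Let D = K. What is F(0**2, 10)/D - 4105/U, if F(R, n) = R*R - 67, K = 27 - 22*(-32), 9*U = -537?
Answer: 8990272/130849 ≈ 68.707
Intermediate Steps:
U = -179/3 (U = (1/9)*(-537) = -179/3 ≈ -59.667)
K = 731 (K = 27 + 704 = 731)
F(R, n) = -67 + R**2 (F(R, n) = R**2 - 67 = -67 + R**2)
D = 731
F(0**2, 10)/D - 4105/U = (-67 + (0**2)**2)/731 - 4105/(-179/3) = (-67 + 0**2)*(1/731) - 4105*(-3/179) = (-67 + 0)*(1/731) + 12315/179 = -67*1/731 + 12315/179 = -67/731 + 12315/179 = 8990272/130849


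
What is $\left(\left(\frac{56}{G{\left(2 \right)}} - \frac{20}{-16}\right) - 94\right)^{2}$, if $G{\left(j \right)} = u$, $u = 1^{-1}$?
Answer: $\frac{21609}{16} \approx 1350.6$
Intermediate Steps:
$u = 1$
$G{\left(j \right)} = 1$
$\left(\left(\frac{56}{G{\left(2 \right)}} - \frac{20}{-16}\right) - 94\right)^{2} = \left(\left(\frac{56}{1} - \frac{20}{-16}\right) - 94\right)^{2} = \left(\left(56 \cdot 1 - - \frac{5}{4}\right) - 94\right)^{2} = \left(\left(56 + \frac{5}{4}\right) - 94\right)^{2} = \left(\frac{229}{4} - 94\right)^{2} = \left(- \frac{147}{4}\right)^{2} = \frac{21609}{16}$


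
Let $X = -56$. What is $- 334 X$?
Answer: $18704$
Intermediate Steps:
$- 334 X = \left(-334\right) \left(-56\right) = 18704$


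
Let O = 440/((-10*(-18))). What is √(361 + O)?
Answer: √3271/3 ≈ 19.064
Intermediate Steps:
O = 22/9 (O = 440/180 = 440*(1/180) = 22/9 ≈ 2.4444)
√(361 + O) = √(361 + 22/9) = √(3271/9) = √3271/3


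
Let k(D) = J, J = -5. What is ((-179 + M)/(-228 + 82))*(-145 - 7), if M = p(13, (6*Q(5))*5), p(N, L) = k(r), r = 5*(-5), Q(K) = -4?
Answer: -13984/73 ≈ -191.56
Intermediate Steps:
r = -25
k(D) = -5
p(N, L) = -5
M = -5
((-179 + M)/(-228 + 82))*(-145 - 7) = ((-179 - 5)/(-228 + 82))*(-145 - 7) = -184/(-146)*(-152) = -184*(-1/146)*(-152) = (92/73)*(-152) = -13984/73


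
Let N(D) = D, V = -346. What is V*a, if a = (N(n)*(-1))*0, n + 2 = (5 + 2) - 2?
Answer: 0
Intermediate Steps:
n = 3 (n = -2 + ((5 + 2) - 2) = -2 + (7 - 2) = -2 + 5 = 3)
a = 0 (a = (3*(-1))*0 = -3*0 = 0)
V*a = -346*0 = 0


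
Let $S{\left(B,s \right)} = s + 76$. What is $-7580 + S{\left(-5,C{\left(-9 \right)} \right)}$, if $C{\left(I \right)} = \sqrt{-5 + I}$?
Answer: $-7504 + i \sqrt{14} \approx -7504.0 + 3.7417 i$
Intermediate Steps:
$S{\left(B,s \right)} = 76 + s$
$-7580 + S{\left(-5,C{\left(-9 \right)} \right)} = -7580 + \left(76 + \sqrt{-5 - 9}\right) = -7580 + \left(76 + \sqrt{-14}\right) = -7580 + \left(76 + i \sqrt{14}\right) = -7504 + i \sqrt{14}$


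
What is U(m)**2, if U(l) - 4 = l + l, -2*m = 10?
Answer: 36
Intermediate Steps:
m = -5 (m = -1/2*10 = -5)
U(l) = 4 + 2*l (U(l) = 4 + (l + l) = 4 + 2*l)
U(m)**2 = (4 + 2*(-5))**2 = (4 - 10)**2 = (-6)**2 = 36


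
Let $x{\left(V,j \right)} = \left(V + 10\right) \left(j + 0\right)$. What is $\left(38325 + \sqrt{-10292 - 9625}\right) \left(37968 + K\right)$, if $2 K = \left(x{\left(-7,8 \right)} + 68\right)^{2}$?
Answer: $1617315000 + 126600 i \sqrt{2213} \approx 1.6173 \cdot 10^{9} + 5.9556 \cdot 10^{6} i$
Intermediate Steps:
$x{\left(V,j \right)} = j \left(10 + V\right)$ ($x{\left(V,j \right)} = \left(10 + V\right) j = j \left(10 + V\right)$)
$K = 4232$ ($K = \frac{\left(8 \left(10 - 7\right) + 68\right)^{2}}{2} = \frac{\left(8 \cdot 3 + 68\right)^{2}}{2} = \frac{\left(24 + 68\right)^{2}}{2} = \frac{92^{2}}{2} = \frac{1}{2} \cdot 8464 = 4232$)
$\left(38325 + \sqrt{-10292 - 9625}\right) \left(37968 + K\right) = \left(38325 + \sqrt{-10292 - 9625}\right) \left(37968 + 4232\right) = \left(38325 + \sqrt{-19917}\right) 42200 = \left(38325 + 3 i \sqrt{2213}\right) 42200 = 1617315000 + 126600 i \sqrt{2213}$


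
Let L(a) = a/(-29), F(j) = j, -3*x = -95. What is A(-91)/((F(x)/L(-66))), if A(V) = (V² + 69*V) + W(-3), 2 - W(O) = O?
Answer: 397386/2755 ≈ 144.24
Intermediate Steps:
x = 95/3 (x = -⅓*(-95) = 95/3 ≈ 31.667)
W(O) = 2 - O
L(a) = -a/29 (L(a) = a*(-1/29) = -a/29)
A(V) = 5 + V² + 69*V (A(V) = (V² + 69*V) + (2 - 1*(-3)) = (V² + 69*V) + (2 + 3) = (V² + 69*V) + 5 = 5 + V² + 69*V)
A(-91)/((F(x)/L(-66))) = (5 + (-91)² + 69*(-91))/((95/(3*((-1/29*(-66)))))) = (5 + 8281 - 6279)/((95/(3*(66/29)))) = 2007/(((95/3)*(29/66))) = 2007/(2755/198) = 2007*(198/2755) = 397386/2755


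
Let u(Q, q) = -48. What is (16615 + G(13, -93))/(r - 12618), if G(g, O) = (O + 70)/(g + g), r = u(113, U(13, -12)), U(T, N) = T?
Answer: -143989/109772 ≈ -1.3117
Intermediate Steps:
r = -48
G(g, O) = (70 + O)/(2*g) (G(g, O) = (70 + O)/((2*g)) = (70 + O)*(1/(2*g)) = (70 + O)/(2*g))
(16615 + G(13, -93))/(r - 12618) = (16615 + (½)*(70 - 93)/13)/(-48 - 12618) = (16615 + (½)*(1/13)*(-23))/(-12666) = (16615 - 23/26)*(-1/12666) = (431967/26)*(-1/12666) = -143989/109772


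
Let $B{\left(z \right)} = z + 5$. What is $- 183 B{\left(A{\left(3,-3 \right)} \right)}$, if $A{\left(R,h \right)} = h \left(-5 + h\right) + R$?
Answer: $-5856$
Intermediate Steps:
$A{\left(R,h \right)} = R + h \left(-5 + h\right)$
$B{\left(z \right)} = 5 + z$
$- 183 B{\left(A{\left(3,-3 \right)} \right)} = - 183 \left(5 + \left(3 + \left(-3\right)^{2} - -15\right)\right) = - 183 \left(5 + \left(3 + 9 + 15\right)\right) = - 183 \left(5 + 27\right) = \left(-183\right) 32 = -5856$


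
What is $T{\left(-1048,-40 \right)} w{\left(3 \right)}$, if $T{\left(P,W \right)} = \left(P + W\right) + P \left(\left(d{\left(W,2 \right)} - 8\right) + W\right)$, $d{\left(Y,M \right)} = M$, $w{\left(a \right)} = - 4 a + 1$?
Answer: $-518320$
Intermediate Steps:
$w{\left(a \right)} = 1 - 4 a$
$T{\left(P,W \right)} = P + W + P \left(-6 + W\right)$ ($T{\left(P,W \right)} = \left(P + W\right) + P \left(\left(2 - 8\right) + W\right) = \left(P + W\right) + P \left(-6 + W\right) = P + W + P \left(-6 + W\right)$)
$T{\left(-1048,-40 \right)} w{\left(3 \right)} = \left(-40 - -5240 - -41920\right) \left(1 - 12\right) = \left(-40 + 5240 + 41920\right) \left(1 - 12\right) = 47120 \left(-11\right) = -518320$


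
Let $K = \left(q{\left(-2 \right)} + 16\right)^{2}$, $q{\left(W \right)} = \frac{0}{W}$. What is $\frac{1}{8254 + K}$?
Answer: $\frac{1}{8510} \approx 0.00011751$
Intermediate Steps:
$q{\left(W \right)} = 0$
$K = 256$ ($K = \left(0 + 16\right)^{2} = 16^{2} = 256$)
$\frac{1}{8254 + K} = \frac{1}{8254 + 256} = \frac{1}{8510}$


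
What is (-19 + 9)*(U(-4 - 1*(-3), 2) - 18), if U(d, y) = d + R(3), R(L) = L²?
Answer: 100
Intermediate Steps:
U(d, y) = 9 + d (U(d, y) = d + 3² = d + 9 = 9 + d)
(-19 + 9)*(U(-4 - 1*(-3), 2) - 18) = (-19 + 9)*((9 + (-4 - 1*(-3))) - 18) = -10*((9 + (-4 + 3)) - 18) = -10*((9 - 1) - 18) = -10*(8 - 18) = -10*(-10) = 100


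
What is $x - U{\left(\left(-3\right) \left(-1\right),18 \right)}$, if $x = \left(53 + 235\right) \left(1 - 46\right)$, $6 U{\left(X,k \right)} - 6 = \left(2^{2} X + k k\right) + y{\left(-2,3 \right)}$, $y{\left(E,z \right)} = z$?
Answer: $- \frac{26035}{2} \approx -13018.0$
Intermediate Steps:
$U{\left(X,k \right)} = \frac{3}{2} + \frac{k^{2}}{6} + \frac{2 X}{3}$ ($U{\left(X,k \right)} = 1 + \frac{\left(2^{2} X + k k\right) + 3}{6} = 1 + \frac{\left(4 X + k^{2}\right) + 3}{6} = 1 + \frac{\left(k^{2} + 4 X\right) + 3}{6} = 1 + \frac{3 + k^{2} + 4 X}{6} = 1 + \left(\frac{1}{2} + \frac{k^{2}}{6} + \frac{2 X}{3}\right) = \frac{3}{2} + \frac{k^{2}}{6} + \frac{2 X}{3}$)
$x = -12960$ ($x = 288 \left(-45\right) = -12960$)
$x - U{\left(\left(-3\right) \left(-1\right),18 \right)} = -12960 - \left(\frac{3}{2} + \frac{18^{2}}{6} + \frac{2 \left(\left(-3\right) \left(-1\right)\right)}{3}\right) = -12960 - \left(\frac{3}{2} + \frac{1}{6} \cdot 324 + \frac{2}{3} \cdot 3\right) = -12960 - \left(\frac{3}{2} + 54 + 2\right) = -12960 - \frac{115}{2} = - \frac{26035}{2}$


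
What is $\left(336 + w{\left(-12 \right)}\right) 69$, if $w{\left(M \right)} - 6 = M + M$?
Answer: $21942$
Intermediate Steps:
$w{\left(M \right)} = 6 + 2 M$ ($w{\left(M \right)} = 6 + \left(M + M\right) = 6 + 2 M$)
$\left(336 + w{\left(-12 \right)}\right) 69 = \left(336 + \left(6 + 2 \left(-12\right)\right)\right) 69 = \left(336 + \left(6 - 24\right)\right) 69 = \left(336 - 18\right) 69 = 318 \cdot 69 = 21942$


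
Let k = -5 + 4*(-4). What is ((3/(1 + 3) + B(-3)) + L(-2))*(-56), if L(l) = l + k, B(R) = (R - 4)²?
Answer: -1498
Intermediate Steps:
k = -21 (k = -5 - 16 = -21)
B(R) = (-4 + R)²
L(l) = -21 + l (L(l) = l - 21 = -21 + l)
((3/(1 + 3) + B(-3)) + L(-2))*(-56) = ((3/(1 + 3) + (-4 - 3)²) + (-21 - 2))*(-56) = ((3/4 + (-7)²) - 23)*(-56) = ((3*(¼) + 49) - 23)*(-56) = ((¾ + 49) - 23)*(-56) = (199/4 - 23)*(-56) = (107/4)*(-56) = -1498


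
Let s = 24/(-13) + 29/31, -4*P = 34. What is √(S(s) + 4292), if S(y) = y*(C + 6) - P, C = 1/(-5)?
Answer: √69758207870/4030 ≈ 65.538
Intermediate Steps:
C = -⅕ ≈ -0.20000
P = -17/2 (P = -¼*34 = -17/2 ≈ -8.5000)
s = -367/403 (s = 24*(-1/13) + 29*(1/31) = -24/13 + 29/31 = -367/403 ≈ -0.91067)
S(y) = 17/2 + 29*y/5 (S(y) = y*(-⅕ + 6) - 1*(-17/2) = y*(29/5) + 17/2 = 29*y/5 + 17/2 = 17/2 + 29*y/5)
√(S(s) + 4292) = √((17/2 + (29/5)*(-367/403)) + 4292) = √((17/2 - 10643/2015) + 4292) = √(12969/4030 + 4292) = √(17309729/4030) = √69758207870/4030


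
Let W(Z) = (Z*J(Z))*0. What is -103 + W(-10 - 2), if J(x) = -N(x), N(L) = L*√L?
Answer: -103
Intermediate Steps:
N(L) = L^(3/2)
J(x) = -x^(3/2)
W(Z) = 0 (W(Z) = (Z*(-Z^(3/2)))*0 = -Z^(5/2)*0 = 0)
-103 + W(-10 - 2) = -103 + 0 = -103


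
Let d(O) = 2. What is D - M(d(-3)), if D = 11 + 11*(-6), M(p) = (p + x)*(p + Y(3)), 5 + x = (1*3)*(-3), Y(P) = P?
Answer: 5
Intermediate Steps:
x = -14 (x = -5 + (1*3)*(-3) = -5 + 3*(-3) = -5 - 9 = -14)
M(p) = (-14 + p)*(3 + p) (M(p) = (p - 14)*(p + 3) = (-14 + p)*(3 + p))
D = -55 (D = 11 - 66 = -55)
D - M(d(-3)) = -55 - (-42 + 2² - 11*2) = -55 - (-42 + 4 - 22) = -55 - 1*(-60) = -55 + 60 = 5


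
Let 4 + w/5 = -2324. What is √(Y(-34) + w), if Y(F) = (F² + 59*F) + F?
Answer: 2*I*√3131 ≈ 111.91*I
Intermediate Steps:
w = -11640 (w = -20 + 5*(-2324) = -20 - 11620 = -11640)
Y(F) = F² + 60*F
√(Y(-34) + w) = √(-34*(60 - 34) - 11640) = √(-34*26 - 11640) = √(-884 - 11640) = √(-12524) = 2*I*√3131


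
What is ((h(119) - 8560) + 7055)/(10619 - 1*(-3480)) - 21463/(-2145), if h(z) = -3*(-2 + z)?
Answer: 22971209/2326335 ≈ 9.8744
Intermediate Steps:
h(z) = 6 - 3*z
((h(119) - 8560) + 7055)/(10619 - 1*(-3480)) - 21463/(-2145) = (((6 - 3*119) - 8560) + 7055)/(10619 - 1*(-3480)) - 21463/(-2145) = (((6 - 357) - 8560) + 7055)/(10619 + 3480) - 21463*(-1/2145) = ((-351 - 8560) + 7055)/14099 + 1651/165 = (-8911 + 7055)*(1/14099) + 1651/165 = -1856*1/14099 + 1651/165 = -1856/14099 + 1651/165 = 22971209/2326335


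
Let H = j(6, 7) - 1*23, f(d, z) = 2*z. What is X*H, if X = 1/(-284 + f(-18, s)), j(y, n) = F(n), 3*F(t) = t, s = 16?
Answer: 31/378 ≈ 0.082011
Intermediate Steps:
F(t) = t/3
j(y, n) = n/3
X = -1/252 (X = 1/(-284 + 2*16) = 1/(-284 + 32) = 1/(-252) = -1/252 ≈ -0.0039683)
H = -62/3 (H = (1/3)*7 - 1*23 = 7/3 - 23 = -62/3 ≈ -20.667)
X*H = -1/252*(-62/3) = 31/378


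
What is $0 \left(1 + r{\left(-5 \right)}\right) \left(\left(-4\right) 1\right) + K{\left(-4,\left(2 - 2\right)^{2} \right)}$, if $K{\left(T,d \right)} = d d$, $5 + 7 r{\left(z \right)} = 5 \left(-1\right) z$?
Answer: $0$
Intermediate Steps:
$r{\left(z \right)} = - \frac{5}{7} - \frac{5 z}{7}$ ($r{\left(z \right)} = - \frac{5}{7} + \frac{5 \left(-1\right) z}{7} = - \frac{5}{7} + \frac{\left(-5\right) z}{7} = - \frac{5}{7} - \frac{5 z}{7}$)
$K{\left(T,d \right)} = d^{2}$
$0 \left(1 + r{\left(-5 \right)}\right) \left(\left(-4\right) 1\right) + K{\left(-4,\left(2 - 2\right)^{2} \right)} = 0 \left(1 - - \frac{20}{7}\right) \left(\left(-4\right) 1\right) + \left(\left(2 - 2\right)^{2}\right)^{2} = 0 \left(1 + \left(- \frac{5}{7} + \frac{25}{7}\right)\right) \left(-4\right) + \left(0^{2}\right)^{2} = 0 \left(1 + \frac{20}{7}\right) \left(-4\right) + 0^{2} = 0 \cdot \frac{27}{7} \left(-4\right) + 0 = 0 \left(-4\right) + 0 = 0 + 0 = 0$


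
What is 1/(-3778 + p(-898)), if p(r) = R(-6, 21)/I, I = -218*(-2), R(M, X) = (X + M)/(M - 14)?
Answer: -1744/6588835 ≈ -0.00026469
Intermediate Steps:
R(M, X) = (M + X)/(-14 + M)
I = 436
p(r) = -3/1744 (p(r) = ((-6 + 21)/(-14 - 6))/436 = (15/(-20))*(1/436) = -1/20*15*(1/436) = -¾*1/436 = -3/1744)
1/(-3778 + p(-898)) = 1/(-3778 - 3/1744) = 1/(-6588835/1744) = -1744/6588835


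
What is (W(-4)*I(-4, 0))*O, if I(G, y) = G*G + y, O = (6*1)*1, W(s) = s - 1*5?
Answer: -864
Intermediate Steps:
W(s) = -5 + s (W(s) = s - 5 = -5 + s)
O = 6 (O = 6*1 = 6)
I(G, y) = y + G² (I(G, y) = G² + y = y + G²)
(W(-4)*I(-4, 0))*O = ((-5 - 4)*(0 + (-4)²))*6 = -9*(0 + 16)*6 = -9*16*6 = -144*6 = -864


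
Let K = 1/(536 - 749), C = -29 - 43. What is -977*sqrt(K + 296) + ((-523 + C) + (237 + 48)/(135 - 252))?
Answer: -23300/39 - 977*sqrt(13429011)/213 ≈ -17406.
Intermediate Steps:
C = -72
K = -1/213 (K = 1/(-213) = -1/213 ≈ -0.0046948)
-977*sqrt(K + 296) + ((-523 + C) + (237 + 48)/(135 - 252)) = -977*sqrt(-1/213 + 296) + ((-523 - 72) + (237 + 48)/(135 - 252)) = -977*sqrt(13429011)/213 + (-595 + 285/(-117)) = -977*sqrt(13429011)/213 + (-595 + 285*(-1/117)) = -977*sqrt(13429011)/213 + (-595 - 95/39) = -977*sqrt(13429011)/213 - 23300/39 = -23300/39 - 977*sqrt(13429011)/213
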